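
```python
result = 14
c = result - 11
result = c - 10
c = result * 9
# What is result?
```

Trace (tracking result):
result = 14  # -> result = 14
c = result - 11  # -> c = 3
result = c - 10  # -> result = -7
c = result * 9  # -> c = -63

Answer: -7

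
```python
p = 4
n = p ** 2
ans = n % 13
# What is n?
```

Trace (tracking n):
p = 4  # -> p = 4
n = p ** 2  # -> n = 16
ans = n % 13  # -> ans = 3

Answer: 16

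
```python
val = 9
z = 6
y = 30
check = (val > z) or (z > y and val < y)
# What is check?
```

Answer: True

Derivation:
Trace (tracking check):
val = 9  # -> val = 9
z = 6  # -> z = 6
y = 30  # -> y = 30
check = val > z or (z > y and val < y)  # -> check = True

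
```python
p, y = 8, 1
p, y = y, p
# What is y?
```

Trace (tracking y):
p, y = (8, 1)  # -> p = 8, y = 1
p, y = (y, p)  # -> p = 1, y = 8

Answer: 8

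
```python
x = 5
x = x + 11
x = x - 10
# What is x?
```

Answer: 6

Derivation:
Trace (tracking x):
x = 5  # -> x = 5
x = x + 11  # -> x = 16
x = x - 10  # -> x = 6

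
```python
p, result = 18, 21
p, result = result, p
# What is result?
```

Answer: 18

Derivation:
Trace (tracking result):
p, result = (18, 21)  # -> p = 18, result = 21
p, result = (result, p)  # -> p = 21, result = 18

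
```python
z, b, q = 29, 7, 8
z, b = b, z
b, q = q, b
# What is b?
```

Trace (tracking b):
z, b, q = (29, 7, 8)  # -> z = 29, b = 7, q = 8
z, b = (b, z)  # -> z = 7, b = 29
b, q = (q, b)  # -> b = 8, q = 29

Answer: 8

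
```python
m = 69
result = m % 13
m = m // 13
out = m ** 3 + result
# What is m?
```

Answer: 5

Derivation:
Trace (tracking m):
m = 69  # -> m = 69
result = m % 13  # -> result = 4
m = m // 13  # -> m = 5
out = m ** 3 + result  # -> out = 129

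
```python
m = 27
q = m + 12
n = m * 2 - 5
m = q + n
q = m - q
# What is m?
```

Trace (tracking m):
m = 27  # -> m = 27
q = m + 12  # -> q = 39
n = m * 2 - 5  # -> n = 49
m = q + n  # -> m = 88
q = m - q  # -> q = 49

Answer: 88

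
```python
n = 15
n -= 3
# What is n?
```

Trace (tracking n):
n = 15  # -> n = 15
n -= 3  # -> n = 12

Answer: 12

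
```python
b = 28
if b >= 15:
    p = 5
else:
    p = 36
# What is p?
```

Trace (tracking p):
b = 28  # -> b = 28
if b >= 15:  # condition is True
    p = 5  # -> p = 5

Answer: 5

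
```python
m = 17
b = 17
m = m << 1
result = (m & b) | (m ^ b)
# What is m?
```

Answer: 34

Derivation:
Trace (tracking m):
m = 17  # -> m = 17
b = 17  # -> b = 17
m = m << 1  # -> m = 34
result = m & b | m ^ b  # -> result = 51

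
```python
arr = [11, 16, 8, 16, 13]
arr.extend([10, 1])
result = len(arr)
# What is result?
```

Answer: 7

Derivation:
Trace (tracking result):
arr = [11, 16, 8, 16, 13]  # -> arr = [11, 16, 8, 16, 13]
arr.extend([10, 1])  # -> arr = [11, 16, 8, 16, 13, 10, 1]
result = len(arr)  # -> result = 7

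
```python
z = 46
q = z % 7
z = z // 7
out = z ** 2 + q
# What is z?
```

Answer: 6

Derivation:
Trace (tracking z):
z = 46  # -> z = 46
q = z % 7  # -> q = 4
z = z // 7  # -> z = 6
out = z ** 2 + q  # -> out = 40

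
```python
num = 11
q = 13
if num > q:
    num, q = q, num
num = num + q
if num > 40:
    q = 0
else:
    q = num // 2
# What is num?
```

Answer: 24

Derivation:
Trace (tracking num):
num = 11  # -> num = 11
q = 13  # -> q = 13
if num > q:  # condition is False
num = num + q  # -> num = 24
if num > 40:  # condition is False
else:
    q = num // 2  # -> q = 12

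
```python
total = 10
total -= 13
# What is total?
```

Answer: -3

Derivation:
Trace (tracking total):
total = 10  # -> total = 10
total -= 13  # -> total = -3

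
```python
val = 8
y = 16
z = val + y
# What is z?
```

Answer: 24

Derivation:
Trace (tracking z):
val = 8  # -> val = 8
y = 16  # -> y = 16
z = val + y  # -> z = 24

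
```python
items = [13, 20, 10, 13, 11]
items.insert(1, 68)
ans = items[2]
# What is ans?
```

Trace (tracking ans):
items = [13, 20, 10, 13, 11]  # -> items = [13, 20, 10, 13, 11]
items.insert(1, 68)  # -> items = [13, 68, 20, 10, 13, 11]
ans = items[2]  # -> ans = 20

Answer: 20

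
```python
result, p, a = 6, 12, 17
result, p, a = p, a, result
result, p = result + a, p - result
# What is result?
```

Answer: 18

Derivation:
Trace (tracking result):
result, p, a = (6, 12, 17)  # -> result = 6, p = 12, a = 17
result, p, a = (p, a, result)  # -> result = 12, p = 17, a = 6
result, p = (result + a, p - result)  # -> result = 18, p = 5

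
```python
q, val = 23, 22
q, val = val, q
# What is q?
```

Trace (tracking q):
q, val = (23, 22)  # -> q = 23, val = 22
q, val = (val, q)  # -> q = 22, val = 23

Answer: 22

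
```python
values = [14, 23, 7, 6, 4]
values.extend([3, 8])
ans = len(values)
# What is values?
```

Answer: [14, 23, 7, 6, 4, 3, 8]

Derivation:
Trace (tracking values):
values = [14, 23, 7, 6, 4]  # -> values = [14, 23, 7, 6, 4]
values.extend([3, 8])  # -> values = [14, 23, 7, 6, 4, 3, 8]
ans = len(values)  # -> ans = 7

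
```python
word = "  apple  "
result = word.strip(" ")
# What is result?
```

Trace (tracking result):
word = '  apple  '  # -> word = '  apple  '
result = word.strip(' ')  # -> result = 'apple'

Answer: 'apple'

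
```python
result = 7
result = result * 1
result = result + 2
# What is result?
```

Answer: 9

Derivation:
Trace (tracking result):
result = 7  # -> result = 7
result = result * 1  # -> result = 7
result = result + 2  # -> result = 9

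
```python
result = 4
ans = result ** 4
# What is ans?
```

Trace (tracking ans):
result = 4  # -> result = 4
ans = result ** 4  # -> ans = 256

Answer: 256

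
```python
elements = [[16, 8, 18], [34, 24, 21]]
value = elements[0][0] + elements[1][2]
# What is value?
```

Trace (tracking value):
elements = [[16, 8, 18], [34, 24, 21]]  # -> elements = [[16, 8, 18], [34, 24, 21]]
value = elements[0][0] + elements[1][2]  # -> value = 37

Answer: 37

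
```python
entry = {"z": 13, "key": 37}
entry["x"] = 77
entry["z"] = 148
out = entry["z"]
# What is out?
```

Answer: 148

Derivation:
Trace (tracking out):
entry = {'z': 13, 'key': 37}  # -> entry = {'z': 13, 'key': 37}
entry['x'] = 77  # -> entry = {'z': 13, 'key': 37, 'x': 77}
entry['z'] = 148  # -> entry = {'z': 148, 'key': 37, 'x': 77}
out = entry['z']  # -> out = 148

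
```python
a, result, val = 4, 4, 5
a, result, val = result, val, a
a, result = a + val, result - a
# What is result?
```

Trace (tracking result):
a, result, val = (4, 4, 5)  # -> a = 4, result = 4, val = 5
a, result, val = (result, val, a)  # -> a = 4, result = 5, val = 4
a, result = (a + val, result - a)  # -> a = 8, result = 1

Answer: 1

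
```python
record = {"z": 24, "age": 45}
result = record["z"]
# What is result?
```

Trace (tracking result):
record = {'z': 24, 'age': 45}  # -> record = {'z': 24, 'age': 45}
result = record['z']  # -> result = 24

Answer: 24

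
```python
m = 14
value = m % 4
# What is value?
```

Trace (tracking value):
m = 14  # -> m = 14
value = m % 4  # -> value = 2

Answer: 2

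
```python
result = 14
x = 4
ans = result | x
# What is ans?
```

Trace (tracking ans):
result = 14  # -> result = 14
x = 4  # -> x = 4
ans = result | x  # -> ans = 14

Answer: 14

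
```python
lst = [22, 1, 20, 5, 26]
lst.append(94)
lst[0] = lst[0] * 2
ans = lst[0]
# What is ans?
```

Answer: 44

Derivation:
Trace (tracking ans):
lst = [22, 1, 20, 5, 26]  # -> lst = [22, 1, 20, 5, 26]
lst.append(94)  # -> lst = [22, 1, 20, 5, 26, 94]
lst[0] = lst[0] * 2  # -> lst = [44, 1, 20, 5, 26, 94]
ans = lst[0]  # -> ans = 44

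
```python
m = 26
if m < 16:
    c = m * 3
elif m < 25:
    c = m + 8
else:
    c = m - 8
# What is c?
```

Answer: 18

Derivation:
Trace (tracking c):
m = 26  # -> m = 26
if m < 16:  # condition is False
elif m < 25:  # condition is False
else:
    c = m - 8  # -> c = 18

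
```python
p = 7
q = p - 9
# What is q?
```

Answer: -2

Derivation:
Trace (tracking q):
p = 7  # -> p = 7
q = p - 9  # -> q = -2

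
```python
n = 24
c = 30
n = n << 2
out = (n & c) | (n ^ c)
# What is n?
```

Answer: 96

Derivation:
Trace (tracking n):
n = 24  # -> n = 24
c = 30  # -> c = 30
n = n << 2  # -> n = 96
out = n & c | n ^ c  # -> out = 126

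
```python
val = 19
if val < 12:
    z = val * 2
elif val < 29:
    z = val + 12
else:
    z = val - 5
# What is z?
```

Trace (tracking z):
val = 19  # -> val = 19
if val < 12:  # condition is False
elif val < 29:  # condition is True
    z = val + 12  # -> z = 31

Answer: 31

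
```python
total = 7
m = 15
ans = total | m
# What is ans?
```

Answer: 15

Derivation:
Trace (tracking ans):
total = 7  # -> total = 7
m = 15  # -> m = 15
ans = total | m  # -> ans = 15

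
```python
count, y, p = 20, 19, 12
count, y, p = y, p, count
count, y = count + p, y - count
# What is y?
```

Answer: -7

Derivation:
Trace (tracking y):
count, y, p = (20, 19, 12)  # -> count = 20, y = 19, p = 12
count, y, p = (y, p, count)  # -> count = 19, y = 12, p = 20
count, y = (count + p, y - count)  # -> count = 39, y = -7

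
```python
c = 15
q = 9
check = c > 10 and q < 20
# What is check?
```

Trace (tracking check):
c = 15  # -> c = 15
q = 9  # -> q = 9
check = c > 10 and q < 20  # -> check = True

Answer: True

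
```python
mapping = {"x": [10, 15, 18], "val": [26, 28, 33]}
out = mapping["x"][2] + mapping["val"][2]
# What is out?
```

Trace (tracking out):
mapping = {'x': [10, 15, 18], 'val': [26, 28, 33]}  # -> mapping = {'x': [10, 15, 18], 'val': [26, 28, 33]}
out = mapping['x'][2] + mapping['val'][2]  # -> out = 51

Answer: 51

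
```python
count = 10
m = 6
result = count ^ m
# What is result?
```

Trace (tracking result):
count = 10  # -> count = 10
m = 6  # -> m = 6
result = count ^ m  # -> result = 12

Answer: 12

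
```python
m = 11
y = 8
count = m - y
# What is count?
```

Trace (tracking count):
m = 11  # -> m = 11
y = 8  # -> y = 8
count = m - y  # -> count = 3

Answer: 3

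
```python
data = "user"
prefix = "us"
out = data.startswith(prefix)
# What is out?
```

Trace (tracking out):
data = 'user'  # -> data = 'user'
prefix = 'us'  # -> prefix = 'us'
out = data.startswith(prefix)  # -> out = True

Answer: True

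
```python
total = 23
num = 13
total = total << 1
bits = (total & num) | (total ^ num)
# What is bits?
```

Answer: 47

Derivation:
Trace (tracking bits):
total = 23  # -> total = 23
num = 13  # -> num = 13
total = total << 1  # -> total = 46
bits = total & num | total ^ num  # -> bits = 47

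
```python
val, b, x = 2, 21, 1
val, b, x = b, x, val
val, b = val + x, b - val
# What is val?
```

Answer: 23

Derivation:
Trace (tracking val):
val, b, x = (2, 21, 1)  # -> val = 2, b = 21, x = 1
val, b, x = (b, x, val)  # -> val = 21, b = 1, x = 2
val, b = (val + x, b - val)  # -> val = 23, b = -20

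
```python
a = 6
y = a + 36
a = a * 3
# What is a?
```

Answer: 18

Derivation:
Trace (tracking a):
a = 6  # -> a = 6
y = a + 36  # -> y = 42
a = a * 3  # -> a = 18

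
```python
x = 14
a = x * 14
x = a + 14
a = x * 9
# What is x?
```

Answer: 210

Derivation:
Trace (tracking x):
x = 14  # -> x = 14
a = x * 14  # -> a = 196
x = a + 14  # -> x = 210
a = x * 9  # -> a = 1890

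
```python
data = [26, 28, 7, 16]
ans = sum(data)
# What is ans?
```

Answer: 77

Derivation:
Trace (tracking ans):
data = [26, 28, 7, 16]  # -> data = [26, 28, 7, 16]
ans = sum(data)  # -> ans = 77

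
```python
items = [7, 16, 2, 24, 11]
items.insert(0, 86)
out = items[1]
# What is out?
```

Trace (tracking out):
items = [7, 16, 2, 24, 11]  # -> items = [7, 16, 2, 24, 11]
items.insert(0, 86)  # -> items = [86, 7, 16, 2, 24, 11]
out = items[1]  # -> out = 7

Answer: 7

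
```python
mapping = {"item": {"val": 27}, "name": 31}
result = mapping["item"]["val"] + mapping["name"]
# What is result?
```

Trace (tracking result):
mapping = {'item': {'val': 27}, 'name': 31}  # -> mapping = {'item': {'val': 27}, 'name': 31}
result = mapping['item']['val'] + mapping['name']  # -> result = 58

Answer: 58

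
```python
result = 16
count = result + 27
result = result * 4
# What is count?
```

Trace (tracking count):
result = 16  # -> result = 16
count = result + 27  # -> count = 43
result = result * 4  # -> result = 64

Answer: 43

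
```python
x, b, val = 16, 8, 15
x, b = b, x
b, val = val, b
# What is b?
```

Answer: 15

Derivation:
Trace (tracking b):
x, b, val = (16, 8, 15)  # -> x = 16, b = 8, val = 15
x, b = (b, x)  # -> x = 8, b = 16
b, val = (val, b)  # -> b = 15, val = 16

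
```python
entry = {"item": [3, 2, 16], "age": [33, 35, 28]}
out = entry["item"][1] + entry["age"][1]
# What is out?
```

Answer: 37

Derivation:
Trace (tracking out):
entry = {'item': [3, 2, 16], 'age': [33, 35, 28]}  # -> entry = {'item': [3, 2, 16], 'age': [33, 35, 28]}
out = entry['item'][1] + entry['age'][1]  # -> out = 37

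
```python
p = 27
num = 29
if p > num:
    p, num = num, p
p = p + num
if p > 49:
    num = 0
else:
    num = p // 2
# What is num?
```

Answer: 0

Derivation:
Trace (tracking num):
p = 27  # -> p = 27
num = 29  # -> num = 29
if p > num:  # condition is False
p = p + num  # -> p = 56
if p > 49:  # condition is True
    num = 0  # -> num = 0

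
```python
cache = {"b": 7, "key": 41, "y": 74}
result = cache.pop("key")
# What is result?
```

Trace (tracking result):
cache = {'b': 7, 'key': 41, 'y': 74}  # -> cache = {'b': 7, 'key': 41, 'y': 74}
result = cache.pop('key')  # -> result = 41

Answer: 41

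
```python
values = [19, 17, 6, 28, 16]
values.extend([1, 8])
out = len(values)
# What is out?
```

Answer: 7

Derivation:
Trace (tracking out):
values = [19, 17, 6, 28, 16]  # -> values = [19, 17, 6, 28, 16]
values.extend([1, 8])  # -> values = [19, 17, 6, 28, 16, 1, 8]
out = len(values)  # -> out = 7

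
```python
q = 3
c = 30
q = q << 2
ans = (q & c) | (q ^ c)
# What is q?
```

Answer: 12

Derivation:
Trace (tracking q):
q = 3  # -> q = 3
c = 30  # -> c = 30
q = q << 2  # -> q = 12
ans = q & c | q ^ c  # -> ans = 30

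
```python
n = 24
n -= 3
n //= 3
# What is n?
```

Answer: 7

Derivation:
Trace (tracking n):
n = 24  # -> n = 24
n -= 3  # -> n = 21
n //= 3  # -> n = 7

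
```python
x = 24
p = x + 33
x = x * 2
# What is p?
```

Trace (tracking p):
x = 24  # -> x = 24
p = x + 33  # -> p = 57
x = x * 2  # -> x = 48

Answer: 57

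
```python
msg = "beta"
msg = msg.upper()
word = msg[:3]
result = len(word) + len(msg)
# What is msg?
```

Answer: 'BETA'

Derivation:
Trace (tracking msg):
msg = 'beta'  # -> msg = 'beta'
msg = msg.upper()  # -> msg = 'BETA'
word = msg[:3]  # -> word = 'BET'
result = len(word) + len(msg)  # -> result = 7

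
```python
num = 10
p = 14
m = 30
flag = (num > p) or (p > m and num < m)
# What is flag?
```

Trace (tracking flag):
num = 10  # -> num = 10
p = 14  # -> p = 14
m = 30  # -> m = 30
flag = num > p or (p > m and num < m)  # -> flag = False

Answer: False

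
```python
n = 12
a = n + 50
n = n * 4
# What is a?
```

Answer: 62

Derivation:
Trace (tracking a):
n = 12  # -> n = 12
a = n + 50  # -> a = 62
n = n * 4  # -> n = 48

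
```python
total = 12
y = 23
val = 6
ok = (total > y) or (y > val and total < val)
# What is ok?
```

Answer: False

Derivation:
Trace (tracking ok):
total = 12  # -> total = 12
y = 23  # -> y = 23
val = 6  # -> val = 6
ok = total > y or (y > val and total < val)  # -> ok = False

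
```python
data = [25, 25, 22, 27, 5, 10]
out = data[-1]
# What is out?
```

Answer: 10

Derivation:
Trace (tracking out):
data = [25, 25, 22, 27, 5, 10]  # -> data = [25, 25, 22, 27, 5, 10]
out = data[-1]  # -> out = 10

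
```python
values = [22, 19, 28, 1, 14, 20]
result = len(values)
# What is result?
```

Answer: 6

Derivation:
Trace (tracking result):
values = [22, 19, 28, 1, 14, 20]  # -> values = [22, 19, 28, 1, 14, 20]
result = len(values)  # -> result = 6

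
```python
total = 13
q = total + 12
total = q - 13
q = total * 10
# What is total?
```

Answer: 12

Derivation:
Trace (tracking total):
total = 13  # -> total = 13
q = total + 12  # -> q = 25
total = q - 13  # -> total = 12
q = total * 10  # -> q = 120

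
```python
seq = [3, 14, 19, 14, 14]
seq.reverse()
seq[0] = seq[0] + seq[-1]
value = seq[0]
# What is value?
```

Answer: 17

Derivation:
Trace (tracking value):
seq = [3, 14, 19, 14, 14]  # -> seq = [3, 14, 19, 14, 14]
seq.reverse()  # -> seq = [14, 14, 19, 14, 3]
seq[0] = seq[0] + seq[-1]  # -> seq = [17, 14, 19, 14, 3]
value = seq[0]  # -> value = 17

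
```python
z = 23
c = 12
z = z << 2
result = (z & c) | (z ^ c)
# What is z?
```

Trace (tracking z):
z = 23  # -> z = 23
c = 12  # -> c = 12
z = z << 2  # -> z = 92
result = z & c | z ^ c  # -> result = 92

Answer: 92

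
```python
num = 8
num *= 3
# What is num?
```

Trace (tracking num):
num = 8  # -> num = 8
num *= 3  # -> num = 24

Answer: 24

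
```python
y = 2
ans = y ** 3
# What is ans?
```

Trace (tracking ans):
y = 2  # -> y = 2
ans = y ** 3  # -> ans = 8

Answer: 8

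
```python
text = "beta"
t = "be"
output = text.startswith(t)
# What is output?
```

Trace (tracking output):
text = 'beta'  # -> text = 'beta'
t = 'be'  # -> t = 'be'
output = text.startswith(t)  # -> output = True

Answer: True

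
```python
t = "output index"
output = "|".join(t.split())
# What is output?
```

Trace (tracking output):
t = 'output index'  # -> t = 'output index'
output = '|'.join(t.split())  # -> output = 'output|index'

Answer: 'output|index'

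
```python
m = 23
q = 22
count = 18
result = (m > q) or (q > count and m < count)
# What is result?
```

Answer: True

Derivation:
Trace (tracking result):
m = 23  # -> m = 23
q = 22  # -> q = 22
count = 18  # -> count = 18
result = m > q or (q > count and m < count)  # -> result = True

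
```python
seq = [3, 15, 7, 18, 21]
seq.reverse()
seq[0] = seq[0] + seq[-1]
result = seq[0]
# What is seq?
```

Answer: [24, 18, 7, 15, 3]

Derivation:
Trace (tracking seq):
seq = [3, 15, 7, 18, 21]  # -> seq = [3, 15, 7, 18, 21]
seq.reverse()  # -> seq = [21, 18, 7, 15, 3]
seq[0] = seq[0] + seq[-1]  # -> seq = [24, 18, 7, 15, 3]
result = seq[0]  # -> result = 24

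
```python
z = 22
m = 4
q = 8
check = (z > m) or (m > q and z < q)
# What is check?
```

Answer: True

Derivation:
Trace (tracking check):
z = 22  # -> z = 22
m = 4  # -> m = 4
q = 8  # -> q = 8
check = z > m or (m > q and z < q)  # -> check = True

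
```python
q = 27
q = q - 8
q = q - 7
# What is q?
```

Trace (tracking q):
q = 27  # -> q = 27
q = q - 8  # -> q = 19
q = q - 7  # -> q = 12

Answer: 12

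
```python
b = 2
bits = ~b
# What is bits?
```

Trace (tracking bits):
b = 2  # -> b = 2
bits = ~b  # -> bits = -3

Answer: -3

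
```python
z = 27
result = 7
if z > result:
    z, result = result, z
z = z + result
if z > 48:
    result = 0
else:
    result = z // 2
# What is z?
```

Trace (tracking z):
z = 27  # -> z = 27
result = 7  # -> result = 7
if z > result:  # condition is True
    z, result = (result, z)  # -> z = 7, result = 27
z = z + result  # -> z = 34
if z > 48:  # condition is False
else:
    result = z // 2  # -> result = 17

Answer: 34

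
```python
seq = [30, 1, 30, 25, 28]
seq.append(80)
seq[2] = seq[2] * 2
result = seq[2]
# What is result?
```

Answer: 60

Derivation:
Trace (tracking result):
seq = [30, 1, 30, 25, 28]  # -> seq = [30, 1, 30, 25, 28]
seq.append(80)  # -> seq = [30, 1, 30, 25, 28, 80]
seq[2] = seq[2] * 2  # -> seq = [30, 1, 60, 25, 28, 80]
result = seq[2]  # -> result = 60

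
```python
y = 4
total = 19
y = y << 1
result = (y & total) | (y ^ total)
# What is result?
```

Trace (tracking result):
y = 4  # -> y = 4
total = 19  # -> total = 19
y = y << 1  # -> y = 8
result = y & total | y ^ total  # -> result = 27

Answer: 27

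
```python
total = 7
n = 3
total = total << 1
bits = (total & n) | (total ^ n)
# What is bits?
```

Answer: 15

Derivation:
Trace (tracking bits):
total = 7  # -> total = 7
n = 3  # -> n = 3
total = total << 1  # -> total = 14
bits = total & n | total ^ n  # -> bits = 15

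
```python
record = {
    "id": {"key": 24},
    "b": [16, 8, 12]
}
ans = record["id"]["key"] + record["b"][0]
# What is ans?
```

Trace (tracking ans):
record = {'id': {'key': 24}, 'b': [16, 8, 12]}  # -> record = {'id': {'key': 24}, 'b': [16, 8, 12]}
ans = record['id']['key'] + record['b'][0]  # -> ans = 40

Answer: 40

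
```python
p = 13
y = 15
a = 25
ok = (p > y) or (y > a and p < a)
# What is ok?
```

Trace (tracking ok):
p = 13  # -> p = 13
y = 15  # -> y = 15
a = 25  # -> a = 25
ok = p > y or (y > a and p < a)  # -> ok = False

Answer: False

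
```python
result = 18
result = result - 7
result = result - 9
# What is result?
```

Answer: 2

Derivation:
Trace (tracking result):
result = 18  # -> result = 18
result = result - 7  # -> result = 11
result = result - 9  # -> result = 2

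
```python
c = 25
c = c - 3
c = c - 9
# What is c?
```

Trace (tracking c):
c = 25  # -> c = 25
c = c - 3  # -> c = 22
c = c - 9  # -> c = 13

Answer: 13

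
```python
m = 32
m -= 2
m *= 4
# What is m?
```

Trace (tracking m):
m = 32  # -> m = 32
m -= 2  # -> m = 30
m *= 4  # -> m = 120

Answer: 120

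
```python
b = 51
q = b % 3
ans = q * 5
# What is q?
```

Trace (tracking q):
b = 51  # -> b = 51
q = b % 3  # -> q = 0
ans = q * 5  # -> ans = 0

Answer: 0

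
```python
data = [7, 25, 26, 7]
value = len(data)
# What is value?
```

Answer: 4

Derivation:
Trace (tracking value):
data = [7, 25, 26, 7]  # -> data = [7, 25, 26, 7]
value = len(data)  # -> value = 4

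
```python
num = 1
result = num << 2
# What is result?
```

Answer: 4

Derivation:
Trace (tracking result):
num = 1  # -> num = 1
result = num << 2  # -> result = 4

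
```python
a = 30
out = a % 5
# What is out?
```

Trace (tracking out):
a = 30  # -> a = 30
out = a % 5  # -> out = 0

Answer: 0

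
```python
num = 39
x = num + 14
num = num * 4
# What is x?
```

Answer: 53

Derivation:
Trace (tracking x):
num = 39  # -> num = 39
x = num + 14  # -> x = 53
num = num * 4  # -> num = 156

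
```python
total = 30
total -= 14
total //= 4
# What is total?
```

Answer: 4

Derivation:
Trace (tracking total):
total = 30  # -> total = 30
total -= 14  # -> total = 16
total //= 4  # -> total = 4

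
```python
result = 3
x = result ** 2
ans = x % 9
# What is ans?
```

Trace (tracking ans):
result = 3  # -> result = 3
x = result ** 2  # -> x = 9
ans = x % 9  # -> ans = 0

Answer: 0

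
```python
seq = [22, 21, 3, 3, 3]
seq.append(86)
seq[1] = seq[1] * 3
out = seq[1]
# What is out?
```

Trace (tracking out):
seq = [22, 21, 3, 3, 3]  # -> seq = [22, 21, 3, 3, 3]
seq.append(86)  # -> seq = [22, 21, 3, 3, 3, 86]
seq[1] = seq[1] * 3  # -> seq = [22, 63, 3, 3, 3, 86]
out = seq[1]  # -> out = 63

Answer: 63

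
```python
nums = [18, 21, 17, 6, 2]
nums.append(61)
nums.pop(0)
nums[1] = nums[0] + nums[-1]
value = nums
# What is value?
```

Trace (tracking value):
nums = [18, 21, 17, 6, 2]  # -> nums = [18, 21, 17, 6, 2]
nums.append(61)  # -> nums = [18, 21, 17, 6, 2, 61]
nums.pop(0)  # -> nums = [21, 17, 6, 2, 61]
nums[1] = nums[0] + nums[-1]  # -> nums = [21, 82, 6, 2, 61]
value = nums  # -> value = [21, 82, 6, 2, 61]

Answer: [21, 82, 6, 2, 61]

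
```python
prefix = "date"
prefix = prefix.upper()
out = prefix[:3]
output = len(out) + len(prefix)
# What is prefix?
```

Answer: 'DATE'

Derivation:
Trace (tracking prefix):
prefix = 'date'  # -> prefix = 'date'
prefix = prefix.upper()  # -> prefix = 'DATE'
out = prefix[:3]  # -> out = 'DAT'
output = len(out) + len(prefix)  # -> output = 7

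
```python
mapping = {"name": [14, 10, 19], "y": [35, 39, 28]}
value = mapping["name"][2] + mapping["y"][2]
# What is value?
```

Trace (tracking value):
mapping = {'name': [14, 10, 19], 'y': [35, 39, 28]}  # -> mapping = {'name': [14, 10, 19], 'y': [35, 39, 28]}
value = mapping['name'][2] + mapping['y'][2]  # -> value = 47

Answer: 47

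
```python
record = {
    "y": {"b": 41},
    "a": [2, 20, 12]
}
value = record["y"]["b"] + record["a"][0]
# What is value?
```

Trace (tracking value):
record = {'y': {'b': 41}, 'a': [2, 20, 12]}  # -> record = {'y': {'b': 41}, 'a': [2, 20, 12]}
value = record['y']['b'] + record['a'][0]  # -> value = 43

Answer: 43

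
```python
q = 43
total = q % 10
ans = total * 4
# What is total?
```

Trace (tracking total):
q = 43  # -> q = 43
total = q % 10  # -> total = 3
ans = total * 4  # -> ans = 12

Answer: 3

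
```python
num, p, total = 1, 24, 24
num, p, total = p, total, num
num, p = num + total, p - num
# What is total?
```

Trace (tracking total):
num, p, total = (1, 24, 24)  # -> num = 1, p = 24, total = 24
num, p, total = (p, total, num)  # -> num = 24, p = 24, total = 1
num, p = (num + total, p - num)  # -> num = 25, p = 0

Answer: 1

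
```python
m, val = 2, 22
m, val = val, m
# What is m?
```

Trace (tracking m):
m, val = (2, 22)  # -> m = 2, val = 22
m, val = (val, m)  # -> m = 22, val = 2

Answer: 22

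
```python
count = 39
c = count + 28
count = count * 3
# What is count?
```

Answer: 117

Derivation:
Trace (tracking count):
count = 39  # -> count = 39
c = count + 28  # -> c = 67
count = count * 3  # -> count = 117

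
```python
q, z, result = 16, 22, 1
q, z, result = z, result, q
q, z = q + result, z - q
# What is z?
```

Answer: -21

Derivation:
Trace (tracking z):
q, z, result = (16, 22, 1)  # -> q = 16, z = 22, result = 1
q, z, result = (z, result, q)  # -> q = 22, z = 1, result = 16
q, z = (q + result, z - q)  # -> q = 38, z = -21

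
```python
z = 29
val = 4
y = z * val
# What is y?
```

Trace (tracking y):
z = 29  # -> z = 29
val = 4  # -> val = 4
y = z * val  # -> y = 116

Answer: 116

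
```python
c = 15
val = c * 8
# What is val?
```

Answer: 120

Derivation:
Trace (tracking val):
c = 15  # -> c = 15
val = c * 8  # -> val = 120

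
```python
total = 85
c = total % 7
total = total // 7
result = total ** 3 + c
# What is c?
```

Trace (tracking c):
total = 85  # -> total = 85
c = total % 7  # -> c = 1
total = total // 7  # -> total = 12
result = total ** 3 + c  # -> result = 1729

Answer: 1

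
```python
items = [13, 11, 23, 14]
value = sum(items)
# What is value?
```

Trace (tracking value):
items = [13, 11, 23, 14]  # -> items = [13, 11, 23, 14]
value = sum(items)  # -> value = 61

Answer: 61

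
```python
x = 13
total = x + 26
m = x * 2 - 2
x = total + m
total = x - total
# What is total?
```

Trace (tracking total):
x = 13  # -> x = 13
total = x + 26  # -> total = 39
m = x * 2 - 2  # -> m = 24
x = total + m  # -> x = 63
total = x - total  # -> total = 24

Answer: 24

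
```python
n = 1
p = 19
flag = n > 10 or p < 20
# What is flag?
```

Answer: True

Derivation:
Trace (tracking flag):
n = 1  # -> n = 1
p = 19  # -> p = 19
flag = n > 10 or p < 20  # -> flag = True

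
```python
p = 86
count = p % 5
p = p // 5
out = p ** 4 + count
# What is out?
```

Trace (tracking out):
p = 86  # -> p = 86
count = p % 5  # -> count = 1
p = p // 5  # -> p = 17
out = p ** 4 + count  # -> out = 83522

Answer: 83522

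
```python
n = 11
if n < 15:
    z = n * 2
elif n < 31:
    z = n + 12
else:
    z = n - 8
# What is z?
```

Answer: 22

Derivation:
Trace (tracking z):
n = 11  # -> n = 11
if n < 15:  # condition is True
    z = n * 2  # -> z = 22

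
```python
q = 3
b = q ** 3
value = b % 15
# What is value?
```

Trace (tracking value):
q = 3  # -> q = 3
b = q ** 3  # -> b = 27
value = b % 15  # -> value = 12

Answer: 12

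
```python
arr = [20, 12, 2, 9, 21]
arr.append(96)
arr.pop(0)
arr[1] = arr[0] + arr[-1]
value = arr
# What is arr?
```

Answer: [12, 108, 9, 21, 96]

Derivation:
Trace (tracking arr):
arr = [20, 12, 2, 9, 21]  # -> arr = [20, 12, 2, 9, 21]
arr.append(96)  # -> arr = [20, 12, 2, 9, 21, 96]
arr.pop(0)  # -> arr = [12, 2, 9, 21, 96]
arr[1] = arr[0] + arr[-1]  # -> arr = [12, 108, 9, 21, 96]
value = arr  # -> value = [12, 108, 9, 21, 96]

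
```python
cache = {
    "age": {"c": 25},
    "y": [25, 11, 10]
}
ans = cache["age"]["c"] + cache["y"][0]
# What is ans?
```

Trace (tracking ans):
cache = {'age': {'c': 25}, 'y': [25, 11, 10]}  # -> cache = {'age': {'c': 25}, 'y': [25, 11, 10]}
ans = cache['age']['c'] + cache['y'][0]  # -> ans = 50

Answer: 50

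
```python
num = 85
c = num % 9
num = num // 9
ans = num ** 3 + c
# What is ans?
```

Trace (tracking ans):
num = 85  # -> num = 85
c = num % 9  # -> c = 4
num = num // 9  # -> num = 9
ans = num ** 3 + c  # -> ans = 733

Answer: 733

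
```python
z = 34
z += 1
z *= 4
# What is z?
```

Trace (tracking z):
z = 34  # -> z = 34
z += 1  # -> z = 35
z *= 4  # -> z = 140

Answer: 140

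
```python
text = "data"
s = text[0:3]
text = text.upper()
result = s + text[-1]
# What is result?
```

Answer: 'datA'

Derivation:
Trace (tracking result):
text = 'data'  # -> text = 'data'
s = text[0:3]  # -> s = 'dat'
text = text.upper()  # -> text = 'DATA'
result = s + text[-1]  # -> result = 'datA'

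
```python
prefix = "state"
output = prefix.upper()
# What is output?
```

Answer: 'STATE'

Derivation:
Trace (tracking output):
prefix = 'state'  # -> prefix = 'state'
output = prefix.upper()  # -> output = 'STATE'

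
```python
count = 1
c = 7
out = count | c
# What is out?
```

Trace (tracking out):
count = 1  # -> count = 1
c = 7  # -> c = 7
out = count | c  # -> out = 7

Answer: 7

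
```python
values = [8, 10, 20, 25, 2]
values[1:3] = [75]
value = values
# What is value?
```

Answer: [8, 75, 25, 2]

Derivation:
Trace (tracking value):
values = [8, 10, 20, 25, 2]  # -> values = [8, 10, 20, 25, 2]
values[1:3] = [75]  # -> values = [8, 75, 25, 2]
value = values  # -> value = [8, 75, 25, 2]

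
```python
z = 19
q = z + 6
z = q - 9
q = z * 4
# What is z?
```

Trace (tracking z):
z = 19  # -> z = 19
q = z + 6  # -> q = 25
z = q - 9  # -> z = 16
q = z * 4  # -> q = 64

Answer: 16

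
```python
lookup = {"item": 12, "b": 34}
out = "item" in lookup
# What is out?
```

Trace (tracking out):
lookup = {'item': 12, 'b': 34}  # -> lookup = {'item': 12, 'b': 34}
out = 'item' in lookup  # -> out = True

Answer: True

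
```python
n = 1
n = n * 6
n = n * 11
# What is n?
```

Answer: 66

Derivation:
Trace (tracking n):
n = 1  # -> n = 1
n = n * 6  # -> n = 6
n = n * 11  # -> n = 66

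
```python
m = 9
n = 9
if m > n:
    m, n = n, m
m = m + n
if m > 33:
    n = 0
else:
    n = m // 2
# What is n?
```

Answer: 9

Derivation:
Trace (tracking n):
m = 9  # -> m = 9
n = 9  # -> n = 9
if m > n:  # condition is False
m = m + n  # -> m = 18
if m > 33:  # condition is False
else:
    n = m // 2  # -> n = 9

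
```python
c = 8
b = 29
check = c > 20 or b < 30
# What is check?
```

Answer: True

Derivation:
Trace (tracking check):
c = 8  # -> c = 8
b = 29  # -> b = 29
check = c > 20 or b < 30  # -> check = True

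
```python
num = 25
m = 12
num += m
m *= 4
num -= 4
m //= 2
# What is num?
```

Answer: 33

Derivation:
Trace (tracking num):
num = 25  # -> num = 25
m = 12  # -> m = 12
num += m  # -> num = 37
m *= 4  # -> m = 48
num -= 4  # -> num = 33
m //= 2  # -> m = 24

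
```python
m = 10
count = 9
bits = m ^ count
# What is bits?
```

Answer: 3

Derivation:
Trace (tracking bits):
m = 10  # -> m = 10
count = 9  # -> count = 9
bits = m ^ count  # -> bits = 3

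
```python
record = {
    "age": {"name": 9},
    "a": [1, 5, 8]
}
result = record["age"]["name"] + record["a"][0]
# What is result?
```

Answer: 10

Derivation:
Trace (tracking result):
record = {'age': {'name': 9}, 'a': [1, 5, 8]}  # -> record = {'age': {'name': 9}, 'a': [1, 5, 8]}
result = record['age']['name'] + record['a'][0]  # -> result = 10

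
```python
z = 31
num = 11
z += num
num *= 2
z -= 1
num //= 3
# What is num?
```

Answer: 7

Derivation:
Trace (tracking num):
z = 31  # -> z = 31
num = 11  # -> num = 11
z += num  # -> z = 42
num *= 2  # -> num = 22
z -= 1  # -> z = 41
num //= 3  # -> num = 7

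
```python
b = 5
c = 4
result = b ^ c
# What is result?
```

Trace (tracking result):
b = 5  # -> b = 5
c = 4  # -> c = 4
result = b ^ c  # -> result = 1

Answer: 1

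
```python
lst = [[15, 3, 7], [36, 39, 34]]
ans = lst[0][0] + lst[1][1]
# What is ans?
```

Trace (tracking ans):
lst = [[15, 3, 7], [36, 39, 34]]  # -> lst = [[15, 3, 7], [36, 39, 34]]
ans = lst[0][0] + lst[1][1]  # -> ans = 54

Answer: 54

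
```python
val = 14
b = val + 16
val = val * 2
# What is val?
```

Trace (tracking val):
val = 14  # -> val = 14
b = val + 16  # -> b = 30
val = val * 2  # -> val = 28

Answer: 28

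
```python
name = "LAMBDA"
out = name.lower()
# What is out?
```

Trace (tracking out):
name = 'LAMBDA'  # -> name = 'LAMBDA'
out = name.lower()  # -> out = 'lambda'

Answer: 'lambda'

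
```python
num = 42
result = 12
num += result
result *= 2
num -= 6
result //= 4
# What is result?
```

Answer: 6

Derivation:
Trace (tracking result):
num = 42  # -> num = 42
result = 12  # -> result = 12
num += result  # -> num = 54
result *= 2  # -> result = 24
num -= 6  # -> num = 48
result //= 4  # -> result = 6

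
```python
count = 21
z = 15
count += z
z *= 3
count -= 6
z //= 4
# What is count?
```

Answer: 30

Derivation:
Trace (tracking count):
count = 21  # -> count = 21
z = 15  # -> z = 15
count += z  # -> count = 36
z *= 3  # -> z = 45
count -= 6  # -> count = 30
z //= 4  # -> z = 11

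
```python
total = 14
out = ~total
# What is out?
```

Trace (tracking out):
total = 14  # -> total = 14
out = ~total  # -> out = -15

Answer: -15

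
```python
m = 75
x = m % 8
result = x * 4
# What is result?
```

Trace (tracking result):
m = 75  # -> m = 75
x = m % 8  # -> x = 3
result = x * 4  # -> result = 12

Answer: 12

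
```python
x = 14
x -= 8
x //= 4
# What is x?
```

Answer: 1

Derivation:
Trace (tracking x):
x = 14  # -> x = 14
x -= 8  # -> x = 6
x //= 4  # -> x = 1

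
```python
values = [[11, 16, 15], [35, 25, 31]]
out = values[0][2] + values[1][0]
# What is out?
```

Answer: 50

Derivation:
Trace (tracking out):
values = [[11, 16, 15], [35, 25, 31]]  # -> values = [[11, 16, 15], [35, 25, 31]]
out = values[0][2] + values[1][0]  # -> out = 50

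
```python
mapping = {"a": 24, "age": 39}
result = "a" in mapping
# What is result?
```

Trace (tracking result):
mapping = {'a': 24, 'age': 39}  # -> mapping = {'a': 24, 'age': 39}
result = 'a' in mapping  # -> result = True

Answer: True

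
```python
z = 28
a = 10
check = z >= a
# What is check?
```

Trace (tracking check):
z = 28  # -> z = 28
a = 10  # -> a = 10
check = z >= a  # -> check = True

Answer: True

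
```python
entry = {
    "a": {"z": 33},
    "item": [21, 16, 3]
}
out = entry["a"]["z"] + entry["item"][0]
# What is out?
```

Answer: 54

Derivation:
Trace (tracking out):
entry = {'a': {'z': 33}, 'item': [21, 16, 3]}  # -> entry = {'a': {'z': 33}, 'item': [21, 16, 3]}
out = entry['a']['z'] + entry['item'][0]  # -> out = 54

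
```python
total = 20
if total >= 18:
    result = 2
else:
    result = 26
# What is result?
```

Trace (tracking result):
total = 20  # -> total = 20
if total >= 18:  # condition is True
    result = 2  # -> result = 2

Answer: 2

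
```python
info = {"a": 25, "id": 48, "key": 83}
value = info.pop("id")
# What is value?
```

Answer: 48

Derivation:
Trace (tracking value):
info = {'a': 25, 'id': 48, 'key': 83}  # -> info = {'a': 25, 'id': 48, 'key': 83}
value = info.pop('id')  # -> value = 48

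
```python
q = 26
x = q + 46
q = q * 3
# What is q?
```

Answer: 78

Derivation:
Trace (tracking q):
q = 26  # -> q = 26
x = q + 46  # -> x = 72
q = q * 3  # -> q = 78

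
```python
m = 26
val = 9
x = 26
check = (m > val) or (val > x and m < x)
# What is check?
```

Answer: True

Derivation:
Trace (tracking check):
m = 26  # -> m = 26
val = 9  # -> val = 9
x = 26  # -> x = 26
check = m > val or (val > x and m < x)  # -> check = True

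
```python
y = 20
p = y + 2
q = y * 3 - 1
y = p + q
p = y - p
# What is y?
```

Answer: 81

Derivation:
Trace (tracking y):
y = 20  # -> y = 20
p = y + 2  # -> p = 22
q = y * 3 - 1  # -> q = 59
y = p + q  # -> y = 81
p = y - p  # -> p = 59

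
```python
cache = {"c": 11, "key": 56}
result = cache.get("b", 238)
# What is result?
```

Answer: 238

Derivation:
Trace (tracking result):
cache = {'c': 11, 'key': 56}  # -> cache = {'c': 11, 'key': 56}
result = cache.get('b', 238)  # -> result = 238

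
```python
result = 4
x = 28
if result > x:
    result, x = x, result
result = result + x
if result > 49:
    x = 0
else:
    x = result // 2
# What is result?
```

Answer: 32

Derivation:
Trace (tracking result):
result = 4  # -> result = 4
x = 28  # -> x = 28
if result > x:  # condition is False
result = result + x  # -> result = 32
if result > 49:  # condition is False
else:
    x = result // 2  # -> x = 16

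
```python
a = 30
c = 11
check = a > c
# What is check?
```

Answer: True

Derivation:
Trace (tracking check):
a = 30  # -> a = 30
c = 11  # -> c = 11
check = a > c  # -> check = True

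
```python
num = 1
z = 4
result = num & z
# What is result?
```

Answer: 0

Derivation:
Trace (tracking result):
num = 1  # -> num = 1
z = 4  # -> z = 4
result = num & z  # -> result = 0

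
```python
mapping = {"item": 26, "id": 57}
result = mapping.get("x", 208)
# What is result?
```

Answer: 208

Derivation:
Trace (tracking result):
mapping = {'item': 26, 'id': 57}  # -> mapping = {'item': 26, 'id': 57}
result = mapping.get('x', 208)  # -> result = 208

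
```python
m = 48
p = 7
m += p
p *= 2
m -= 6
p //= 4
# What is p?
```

Trace (tracking p):
m = 48  # -> m = 48
p = 7  # -> p = 7
m += p  # -> m = 55
p *= 2  # -> p = 14
m -= 6  # -> m = 49
p //= 4  # -> p = 3

Answer: 3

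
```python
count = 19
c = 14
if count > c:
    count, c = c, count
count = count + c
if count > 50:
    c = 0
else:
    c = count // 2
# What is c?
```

Answer: 16

Derivation:
Trace (tracking c):
count = 19  # -> count = 19
c = 14  # -> c = 14
if count > c:  # condition is True
    count, c = (c, count)  # -> count = 14, c = 19
count = count + c  # -> count = 33
if count > 50:  # condition is False
else:
    c = count // 2  # -> c = 16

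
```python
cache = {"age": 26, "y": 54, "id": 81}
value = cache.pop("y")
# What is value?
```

Answer: 54

Derivation:
Trace (tracking value):
cache = {'age': 26, 'y': 54, 'id': 81}  # -> cache = {'age': 26, 'y': 54, 'id': 81}
value = cache.pop('y')  # -> value = 54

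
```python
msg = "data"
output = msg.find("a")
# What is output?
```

Answer: 1

Derivation:
Trace (tracking output):
msg = 'data'  # -> msg = 'data'
output = msg.find('a')  # -> output = 1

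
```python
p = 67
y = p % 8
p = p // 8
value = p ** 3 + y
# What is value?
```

Answer: 515

Derivation:
Trace (tracking value):
p = 67  # -> p = 67
y = p % 8  # -> y = 3
p = p // 8  # -> p = 8
value = p ** 3 + y  # -> value = 515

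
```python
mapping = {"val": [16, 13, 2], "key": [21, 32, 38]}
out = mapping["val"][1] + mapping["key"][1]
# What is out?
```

Trace (tracking out):
mapping = {'val': [16, 13, 2], 'key': [21, 32, 38]}  # -> mapping = {'val': [16, 13, 2], 'key': [21, 32, 38]}
out = mapping['val'][1] + mapping['key'][1]  # -> out = 45

Answer: 45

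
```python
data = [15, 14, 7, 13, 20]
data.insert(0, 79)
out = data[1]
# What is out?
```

Answer: 15

Derivation:
Trace (tracking out):
data = [15, 14, 7, 13, 20]  # -> data = [15, 14, 7, 13, 20]
data.insert(0, 79)  # -> data = [79, 15, 14, 7, 13, 20]
out = data[1]  # -> out = 15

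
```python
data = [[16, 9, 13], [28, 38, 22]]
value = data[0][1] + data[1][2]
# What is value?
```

Answer: 31

Derivation:
Trace (tracking value):
data = [[16, 9, 13], [28, 38, 22]]  # -> data = [[16, 9, 13], [28, 38, 22]]
value = data[0][1] + data[1][2]  # -> value = 31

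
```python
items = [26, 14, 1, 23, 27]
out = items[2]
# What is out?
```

Answer: 1

Derivation:
Trace (tracking out):
items = [26, 14, 1, 23, 27]  # -> items = [26, 14, 1, 23, 27]
out = items[2]  # -> out = 1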